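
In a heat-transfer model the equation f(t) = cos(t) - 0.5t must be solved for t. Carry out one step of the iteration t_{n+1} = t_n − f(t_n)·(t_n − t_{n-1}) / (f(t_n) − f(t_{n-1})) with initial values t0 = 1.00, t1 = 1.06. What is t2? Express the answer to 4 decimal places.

1.0297

f(1.00) = 0.040302, f(1.06) = -0.041128
t2 = 1.060000 − (-0.041128)·(1.060000 − 1.000000) / (-0.041128 − 0.040302) = 1.060000 − (-0.002468)/(-0.081430) = 1.029696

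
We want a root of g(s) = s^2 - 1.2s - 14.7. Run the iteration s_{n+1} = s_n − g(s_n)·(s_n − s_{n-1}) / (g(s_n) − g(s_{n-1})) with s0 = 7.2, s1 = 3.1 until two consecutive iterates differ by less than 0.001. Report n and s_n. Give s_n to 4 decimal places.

g(7.2) = 28.500000, g(3.1) = -8.810000
s2 = 3.100000 − (-8.810000)·(-4.100000)/(-37.310000) = 4.068132;  |Δ| = 0.968132
g(4.068132) = -3.032061
s3 = 4.068132 − (-3.032061)·(0.968132)/(5.777939) = 4.576174;  |Δ| = 0.508042
g(4.576174) = 0.749958
s4 = 4.576174 − 0.749958·(0.508042)/(3.782020) = 4.475431;  |Δ| = 0.100743
g(4.475431) = -0.041032
s5 = 4.475431 − (-0.041032)·(-0.100743)/(-0.790991) = 4.480657;  |Δ| = 0.005226
g(4.480657) = -0.000499
s6 = 4.480657 − (-0.000499)·(0.005226)/(0.040533) = 4.480722;  |Δ| = 0.000064
|s6 − s5| = 0.000064 < 0.001

n = 6, s_n = 4.4807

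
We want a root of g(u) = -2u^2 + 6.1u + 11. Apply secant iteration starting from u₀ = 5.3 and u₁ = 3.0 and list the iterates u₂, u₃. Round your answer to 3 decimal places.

4.076, 4.403

g(5.3) = -12.85000, g(3.0) = 11.30000
u₂ = 3.00000 − 11.30000·(3.00000 − 5.30000) / (11.30000 − (-12.85000)) = 3.00000 − (-25.99000)/(24.15000) = 4.07619
g(4.07619) = 2.63410
u₃ = 4.07619 − 2.63410·(4.07619 − 3.00000) / (2.63410 − 11.30000) = 4.07619 − (2.83480)/(-8.66590) = 4.40331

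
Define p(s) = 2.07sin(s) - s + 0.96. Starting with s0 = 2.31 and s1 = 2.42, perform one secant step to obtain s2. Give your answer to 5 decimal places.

2.38260

p(2.31) = 0.1797409, p(2.42) = -0.0925969
s2 = 2.4200000 − (-0.0925969)·(2.4200000 − 2.3100000) / (-0.0925969 − 0.1797409) = 2.4200000 − (-0.0101857)/(-0.2723378) = 2.3825992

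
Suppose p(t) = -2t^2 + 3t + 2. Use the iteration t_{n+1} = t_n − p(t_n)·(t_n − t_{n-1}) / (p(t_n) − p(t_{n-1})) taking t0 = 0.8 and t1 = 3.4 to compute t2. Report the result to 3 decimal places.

1.378

p(0.8) = 3.12000, p(3.4) = -10.92000
t2 = 3.40000 − (-10.92000)·(3.40000 − 0.80000) / (-10.92000 − 3.12000) = 3.40000 − (-28.39200)/(-14.04000) = 1.37778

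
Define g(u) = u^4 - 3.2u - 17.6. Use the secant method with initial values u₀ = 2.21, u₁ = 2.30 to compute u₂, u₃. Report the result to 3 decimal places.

g(2.21) = -0.81757, g(2.30) = 3.02410
u₂ = 2.30000 − 3.02410·(2.30000 − 2.21000) / (3.02410 − (-0.81757)) = 2.30000 − (0.27217)/(3.84167) = 2.22915
g(2.22915) = -0.04109
u₃ = 2.22915 − (-0.04109)·(2.22915 − 2.30000) / (-0.04109 − 3.02410) = 2.22915 − (0.00291)/(-3.06519) = 2.23010

2.229, 2.230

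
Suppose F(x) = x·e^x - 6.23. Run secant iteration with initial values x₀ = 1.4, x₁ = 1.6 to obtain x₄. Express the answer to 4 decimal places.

F(1.4) = -0.552720, F(1.6) = 1.694852
x₂ = 1.600000 − 1.694852·(1.600000 − 1.400000) / (1.694852 − (-0.552720)) = 1.600000 − (0.338970)/(2.247572) = 1.449184
F(1.449184) = -0.057005
x₃ = 1.449184 − (-0.057005)·(1.449184 − 1.600000) / (-0.057005 − 1.694852) = 1.449184 − (0.008597)/(-1.751856) = 1.454091
F(1.454091) = -0.005629
x₄ = 1.454091 − (-0.005629)·(1.454091 − 1.449184) / (-0.005629 − (-0.057005)) = 1.454091 − (-0.000028)/(0.051375) = 1.454629

1.4546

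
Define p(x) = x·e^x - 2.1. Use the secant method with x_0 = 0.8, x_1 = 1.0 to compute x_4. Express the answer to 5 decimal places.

p(0.8) = -0.3195673, p(1.0) = 0.6182818
x_2 = 1.0000000 − 0.6182818·(1.0000000 − 0.8000000) / (0.6182818 − (-0.3195673)) = 1.0000000 − (0.1236564)/(0.9378491) = 0.8681490
p(0.8681490) = -0.0316379
x_3 = 0.8681490 − (-0.0316379)·(0.8681490 − 1.0000000) / (-0.0316379 − 0.6182818) = 0.8681490 − (0.0041715)/(-0.6499198) = 0.8745674
p(0.8745674) = -0.0029290
x_4 = 0.8745674 − (-0.0029290)·(0.8745674 − 0.8681490) / (-0.0029290 − (-0.0316379)) = 0.8745674 − (-0.0000188)/(0.0287089) = 0.8752223

0.87522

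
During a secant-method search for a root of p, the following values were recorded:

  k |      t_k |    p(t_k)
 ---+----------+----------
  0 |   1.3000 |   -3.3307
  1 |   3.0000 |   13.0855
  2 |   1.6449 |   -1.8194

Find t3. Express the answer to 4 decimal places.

t3 = 1.6449 − (-1.8194)·(1.6449 − 3.0000) / (-1.8194 − 13.0855)
   = 1.6449 − (2.465469)/(-14.904900) = 1.810313

1.8103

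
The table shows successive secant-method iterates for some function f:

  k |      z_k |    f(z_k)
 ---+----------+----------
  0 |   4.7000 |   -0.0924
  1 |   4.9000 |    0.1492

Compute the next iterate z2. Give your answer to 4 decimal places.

4.7765

z2 = 4.9000 − 0.1492·(4.9000 − 4.7000) / (0.1492 − (-0.0924))
   = 4.9000 − (0.029840)/(0.241600) = 4.776490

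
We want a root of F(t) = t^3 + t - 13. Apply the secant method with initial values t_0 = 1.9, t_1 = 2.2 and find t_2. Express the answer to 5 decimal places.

F(1.9) = -4.2410000, F(2.2) = -0.1520000
t_2 = 2.2000000 − (-0.1520000)·(2.2000000 − 1.9000000) / (-0.1520000 − (-4.2410000)) = 2.2000000 − (-0.0456000)/(4.0890000) = 2.2111519

2.21115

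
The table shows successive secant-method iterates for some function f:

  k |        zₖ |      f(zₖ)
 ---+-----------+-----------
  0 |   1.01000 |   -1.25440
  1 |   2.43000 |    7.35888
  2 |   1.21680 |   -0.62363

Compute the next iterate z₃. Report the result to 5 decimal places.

1.31158

z₃ = 1.21680 − (-0.62363)·(1.21680 − 2.43000) / (-0.62363 − 7.35888)
   = 1.21680 − (0.7565879)/(-7.9825100) = 1.3115807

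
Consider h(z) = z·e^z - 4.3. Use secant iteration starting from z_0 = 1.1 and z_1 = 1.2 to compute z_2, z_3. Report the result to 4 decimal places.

1.2465, 1.2418

h(1.1) = -0.995417, h(1.2) = -0.315860
z_2 = 1.200000 − (-0.315860)·(1.200000 − 1.100000) / (-0.315860 − (-0.995417)) = 1.200000 − (-0.031586)/(0.679558) = 1.246480
h(1.246480) = 0.035357
z_3 = 1.246480 − 0.035357·(1.246480 − 1.200000) / (0.035357 − (-0.315860)) = 1.246480 − (0.001643)/(0.351217) = 1.241801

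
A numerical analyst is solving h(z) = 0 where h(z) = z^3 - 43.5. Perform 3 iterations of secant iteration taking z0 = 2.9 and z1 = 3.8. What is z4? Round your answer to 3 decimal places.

3.517

h(2.9) = -19.11100, h(3.8) = 11.37200
z2 = 3.80000 − 11.37200·(3.80000 − 2.90000) / (11.37200 − (-19.11100)) = 3.80000 − (10.23480)/(30.48300) = 3.46425
h(3.46425) = -1.92560
z3 = 3.46425 − (-1.92560)·(3.46425 − 3.80000) / (-1.92560 − 11.37200) = 3.46425 − (0.64653)/(-13.29760) = 3.51287
h(3.51287) = -0.15045
z4 = 3.51287 − (-0.15045)·(3.51287 − 3.46425) / (-0.15045 − (-1.92560)) = 3.51287 − (-0.00732)/(1.77514) = 3.51699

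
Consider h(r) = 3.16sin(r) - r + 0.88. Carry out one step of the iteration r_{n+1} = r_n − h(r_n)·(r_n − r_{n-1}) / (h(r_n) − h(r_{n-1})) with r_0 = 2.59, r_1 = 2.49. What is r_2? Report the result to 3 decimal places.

2.575

h(2.59) = -0.05402, h(2.49) = 0.30639
r_2 = 2.49000 − 0.30639·(2.49000 − 2.59000) / (0.30639 − (-0.05402)) = 2.49000 − (-0.03064)/(0.36041) = 2.57501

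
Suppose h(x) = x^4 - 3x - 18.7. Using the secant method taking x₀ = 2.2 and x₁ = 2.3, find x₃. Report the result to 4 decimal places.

2.2457

h(2.2) = -1.874400, h(2.3) = 2.384100
x₂ = 2.300000 − 2.384100·(2.300000 − 2.200000) / (2.384100 − (-1.874400)) = 2.300000 − (0.238410)/(4.258500) = 2.244015
h(2.244015) = -0.074723
x₃ = 2.244015 − (-0.074723)·(2.244015 − 2.300000) / (-0.074723 − 2.384100) = 2.244015 − (0.004183)/(-2.458823) = 2.245717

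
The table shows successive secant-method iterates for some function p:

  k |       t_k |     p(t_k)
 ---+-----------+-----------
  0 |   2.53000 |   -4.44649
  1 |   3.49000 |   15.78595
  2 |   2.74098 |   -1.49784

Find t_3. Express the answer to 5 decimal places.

t_3 = 2.74098 − (-1.49784)·(2.74098 − 3.49000) / (-1.49784 − 15.78595)
   = 2.74098 − (1.1219121)/(-17.2837900) = 2.8058912

2.80589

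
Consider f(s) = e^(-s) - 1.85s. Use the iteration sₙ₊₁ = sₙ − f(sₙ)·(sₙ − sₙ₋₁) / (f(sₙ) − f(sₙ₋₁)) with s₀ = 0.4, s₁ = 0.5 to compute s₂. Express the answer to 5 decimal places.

0.37199

f(0.4) = -0.0696800, f(0.5) = -0.3184693
s₂ = 0.5000000 − (-0.3184693)·(0.5000000 − 0.4000000) / (-0.3184693 − (-0.0696800)) = 0.5000000 − (-0.0318469)/(-0.2487894) = 0.3719924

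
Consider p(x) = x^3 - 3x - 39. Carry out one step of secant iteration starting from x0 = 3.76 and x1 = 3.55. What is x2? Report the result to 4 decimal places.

3.6824

p(3.76) = 2.877376, p(3.55) = -4.911125
x2 = 3.550000 − (-4.911125)·(3.550000 − 3.760000) / (-4.911125 − 2.877376) = 3.550000 − (1.031336)/(-7.788501) = 3.682418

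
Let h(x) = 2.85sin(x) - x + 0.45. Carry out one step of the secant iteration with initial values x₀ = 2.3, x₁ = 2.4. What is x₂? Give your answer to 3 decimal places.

h(2.3) = 0.27526, h(2.4) = -0.02493
x₂ = 2.40000 − (-0.02493)·(2.40000 − 2.30000) / (-0.02493 − 0.27526) = 2.40000 − (-0.00249)/(-0.30019) = 2.39170

2.392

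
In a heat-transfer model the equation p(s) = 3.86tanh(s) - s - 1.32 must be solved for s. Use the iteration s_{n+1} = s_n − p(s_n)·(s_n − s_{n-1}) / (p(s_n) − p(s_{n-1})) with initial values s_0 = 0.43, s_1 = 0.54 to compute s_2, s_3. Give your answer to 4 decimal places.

0.5193, 0.5180

p(0.43) = -0.185460, p(0.54) = 0.042934
s_2 = 0.540000 − 0.042934·(0.540000 − 0.430000) / (0.042934 − (-0.185460)) = 0.540000 − (0.004723)/(0.228393) = 0.519322
p(0.519322) = 0.002580
s_3 = 0.519322 − 0.002580·(0.519322 − 0.540000) / (0.002580 − 0.042934) = 0.519322 − (-0.000053)/(-0.040354) = 0.518000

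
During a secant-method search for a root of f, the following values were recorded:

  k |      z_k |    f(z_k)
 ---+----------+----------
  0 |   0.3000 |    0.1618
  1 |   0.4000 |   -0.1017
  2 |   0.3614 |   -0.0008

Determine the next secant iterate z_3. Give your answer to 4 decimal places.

0.3611

z_3 = 0.3614 − (-0.0008)·(0.3614 − 0.4000) / (-0.0008 − (-0.1017))
   = 0.3614 − (0.000031)/(0.100900) = 0.361094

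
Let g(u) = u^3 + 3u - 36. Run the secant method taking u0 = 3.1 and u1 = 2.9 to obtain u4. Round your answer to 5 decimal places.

3.00000

g(3.1) = 3.0910000, g(2.9) = -2.9110000
u2 = 2.9000000 − (-2.9110000)·(2.9000000 − 3.1000000) / (-2.9110000 − 3.0910000) = 2.9000000 − (0.5822000)/(-6.0020000) = 2.9970010
g(2.9970010) = -0.0898891
u3 = 2.9970010 − (-0.0898891)·(2.9970010 − 2.9000000) / (-0.0898891 − (-2.9110000)) = 2.9970010 − (-0.0087193)/(2.8211109) = 3.0000917
g(3.0000917) = 0.0027524
u4 = 3.0000917 − 0.0027524·(3.0000917 − 2.9970010) / (0.0027524 − (-0.0898891)) = 3.0000917 − (0.0000085)/(0.0926415) = 2.9999999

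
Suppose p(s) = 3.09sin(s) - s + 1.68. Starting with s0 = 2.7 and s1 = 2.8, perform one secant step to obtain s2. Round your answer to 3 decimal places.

p(2.7) = 0.30060, p(2.8) = -0.08489
s2 = 2.80000 − (-0.08489)·(2.80000 − 2.70000) / (-0.08489 − 0.30060) = 2.80000 − (-0.00849)/(-0.38549) = 2.77798

2.778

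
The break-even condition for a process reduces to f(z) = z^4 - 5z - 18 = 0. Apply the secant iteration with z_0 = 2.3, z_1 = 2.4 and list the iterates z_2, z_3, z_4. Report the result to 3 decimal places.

2.332, 2.334, 2.334

f(2.3) = -1.51590, f(2.4) = 3.17760
z_2 = 2.40000 − 3.17760·(2.40000 − 2.30000) / (3.17760 − (-1.51590)) = 2.40000 − (0.31776)/(4.69350) = 2.33230
f(2.33230) = -0.07210
z_3 = 2.33230 − (-0.07210)·(2.33230 − 2.40000) / (-0.07210 − 3.17760) = 2.33230 − (0.00488)/(-3.24970) = 2.33380
f(2.33380) = -0.00331
z_4 = 2.33380 − (-0.00331)·(2.33380 − 2.33230) / (-0.00331 − (-0.07210)) = 2.33380 − (0.00000)/(0.06879) = 2.33387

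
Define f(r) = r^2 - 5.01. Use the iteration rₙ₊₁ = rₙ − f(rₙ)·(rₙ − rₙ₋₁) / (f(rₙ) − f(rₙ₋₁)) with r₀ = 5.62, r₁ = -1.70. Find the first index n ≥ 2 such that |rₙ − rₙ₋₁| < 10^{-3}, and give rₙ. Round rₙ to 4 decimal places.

n = 7, rₙ = -2.2383

f(5.62) = 26.574400, f(-1.70) = -2.120000
r₂ = -1.700000 − (-2.120000)·(-7.320000)/(-28.694400) = -1.159184;  |Δ| = 0.540816
f(-1.159184) = -3.666293
r₃ = -1.159184 − (-3.666293)·(0.540816)/(-1.546293) = -2.441470;  |Δ| = 1.282287
f(-2.441470) = 0.950778
r₄ = -2.441470 − 0.950778·(-1.282287)/(4.617071) = -2.177413;  |Δ| = 0.264057
f(-2.177413) = -0.268871
r₅ = -2.177413 − (-0.268871)·(0.264057)/(-1.219648) = -2.235625;  |Δ| = 0.058211
f(-2.235625) = -0.011983
r₆ = -2.235625 − (-0.011983)·(-0.058211)/(0.256888) = -2.238340;  |Δ| = 0.002715
f(-2.238340) = 0.000165
r₇ = -2.238340 − 0.000165·(-0.002715)/(0.012148) = -2.238303;  |Δ| = 0.000037
|r₇ − r₆| = 0.000037 < 10^{-3}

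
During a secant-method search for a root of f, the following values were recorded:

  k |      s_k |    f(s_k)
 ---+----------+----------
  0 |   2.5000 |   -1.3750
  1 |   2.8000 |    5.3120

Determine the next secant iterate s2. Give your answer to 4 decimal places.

2.5617

s2 = 2.8000 − 5.3120·(2.8000 − 2.5000) / (5.3120 − (-1.3750))
   = 2.8000 − (1.593600)/(6.687000) = 2.561687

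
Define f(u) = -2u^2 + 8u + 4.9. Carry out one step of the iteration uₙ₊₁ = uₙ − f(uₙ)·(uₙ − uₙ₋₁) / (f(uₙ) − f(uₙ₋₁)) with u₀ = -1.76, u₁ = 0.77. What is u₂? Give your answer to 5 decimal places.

f(-1.76) = -15.3752000, f(0.77) = 9.8742000
u₂ = 0.7700000 − 9.8742000·(0.7700000 − (-1.7600000)) / (9.8742000 − (-15.3752000)) = 0.7700000 − (24.9817260)/(25.2494000) = -0.2193988

-0.21940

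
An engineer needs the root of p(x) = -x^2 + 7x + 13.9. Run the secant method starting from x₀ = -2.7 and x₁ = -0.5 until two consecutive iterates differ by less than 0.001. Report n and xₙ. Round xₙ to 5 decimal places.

n = 5, xₙ = -1.61371

p(-2.7) = -12.2900000, p(-0.5) = 10.1500000
x₂ = -0.5000000 − 10.1500000·(2.2000000)/(22.4400000) = -1.4950980;  |Δ| = 0.9950980
p(-1.4950980) = 1.1989956
x₃ = -1.4950980 − 1.1989956·(-0.9950980)/(-8.9510044) = -1.6283924;  |Δ| = 0.1332943
p(-1.6283924) = -0.1504083
x₄ = -1.6283924 − (-0.1504083)·(-0.1332943)/(-1.3494039) = -1.6135350;  |Δ| = 0.0148574
p(-1.6135350) = 0.0017597
x₅ = -1.6135350 − 0.0017597·(0.0148574)/(0.1521680) = -1.6137068;  |Δ| = 0.0001718
|x₅ − x₄| = 0.0001718 < 0.001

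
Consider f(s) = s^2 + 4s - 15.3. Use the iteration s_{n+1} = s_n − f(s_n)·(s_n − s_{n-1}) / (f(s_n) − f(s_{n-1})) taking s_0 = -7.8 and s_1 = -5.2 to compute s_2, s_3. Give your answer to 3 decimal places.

f(-7.8) = 14.34000, f(-5.2) = -9.06000
s_2 = -5.20000 − (-9.06000)·(-5.20000 − (-7.80000)) / (-9.06000 − 14.34000) = -5.20000 − (-23.55600)/(-23.40000) = -6.20667
f(-6.20667) = -1.60396
s_3 = -6.20667 − (-1.60396)·(-6.20667 − (-5.20000)) / (-1.60396 − (-9.06000)) = -6.20667 − (1.61465)/(7.45604) = -6.42322

-6.207, -6.423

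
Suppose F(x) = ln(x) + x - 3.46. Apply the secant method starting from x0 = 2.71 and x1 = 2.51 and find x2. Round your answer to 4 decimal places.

F(2.71) = 0.246949, F(2.51) = -0.029717
x2 = 2.510000 − (-0.029717)·(2.510000 − 2.710000) / (-0.029717 − 0.246949) = 2.510000 − (0.005943)/(-0.276666) = 2.531482

2.5315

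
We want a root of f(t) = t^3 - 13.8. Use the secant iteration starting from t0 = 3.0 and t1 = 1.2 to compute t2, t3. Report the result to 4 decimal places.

2.0598, 2.6804

f(3.0) = 13.200000, f(1.2) = -12.072000
t2 = 1.200000 − (-12.072000)·(1.200000 − 3.000000) / (-12.072000 − 13.200000) = 1.200000 − (21.729600)/(-25.272000) = 2.059829
f(2.059829) = -5.060360
t3 = 2.059829 − (-5.060360)·(2.059829 − 1.200000) / (-5.060360 − (-12.072000)) = 2.059829 − (-4.351045)/(7.011640) = 2.680375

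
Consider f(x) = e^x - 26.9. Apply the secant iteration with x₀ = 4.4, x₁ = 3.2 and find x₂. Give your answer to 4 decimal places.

f(4.4) = 54.550869, f(3.2) = -2.367470
x₂ = 3.200000 − (-2.367470)·(3.200000 − 4.400000) / (-2.367470 − 54.550869) = 3.200000 − (2.840964)/(-56.918338) = 3.249913

3.2499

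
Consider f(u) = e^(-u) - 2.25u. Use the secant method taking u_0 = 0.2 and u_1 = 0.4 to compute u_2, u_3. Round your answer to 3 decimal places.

0.323, 0.322

f(0.2) = 0.36873, f(0.4) = -0.22968
u_2 = 0.40000 − (-0.22968)·(0.40000 − 0.20000) / (-0.22968 − 0.36873) = 0.40000 − (-0.04594)/(-0.59841) = 0.32324
f(0.32324) = -0.00348
u_3 = 0.32324 − (-0.00348)·(0.32324 − 0.40000) / (-0.00348 − (-0.22968)) = 0.32324 − (0.00027)/(0.22620) = 0.32206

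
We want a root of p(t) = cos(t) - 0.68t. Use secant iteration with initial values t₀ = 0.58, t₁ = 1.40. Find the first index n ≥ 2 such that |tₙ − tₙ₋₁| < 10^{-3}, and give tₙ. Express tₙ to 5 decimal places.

n = 5, tₙ = 0.90656

p(0.58) = 0.4420626, p(1.40) = -0.7820329
t₂ = 1.4000000 − (-0.7820329)·(0.8200000)/(-1.2240955) = 0.8761300;  |Δ| = 0.5238700
p(0.8761300) = 0.0443608
t₃ = 0.8761300 − 0.0443608·(-0.5238700)/(0.8263936) = 0.9042513;  |Δ| = 0.0281213
p(0.9042513) = 0.0033833
t₄ = 0.9042513 − 0.0033833·(0.0281213)/(-0.0409774) = 0.9065731;  |Δ| = 0.0023219
p(0.9065731) = -0.0000221
t₅ = 0.9065731 − (-0.0000221)·(0.0023219)/(-0.0034054) = 0.9065581;  |Δ| = 0.0000151
|t₅ − t₄| = 0.0000151 < 10^{-3}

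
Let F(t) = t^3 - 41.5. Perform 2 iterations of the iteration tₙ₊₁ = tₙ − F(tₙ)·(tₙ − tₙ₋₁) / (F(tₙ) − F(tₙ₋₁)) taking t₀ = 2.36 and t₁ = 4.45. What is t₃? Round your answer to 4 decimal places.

F(2.36) = -28.355744, F(4.45) = 46.621125
t₂ = 4.450000 − 46.621125·(4.450000 − 2.360000) / (46.621125 − (-28.355744)) = 4.450000 − (97.438151)/(74.976869) = 3.150424
F(3.150424) = -10.231507
t₃ = 3.150424 − (-10.231507)·(3.150424 − 4.450000) / (-10.231507 − 46.621125) = 3.150424 − (13.296622)/(-56.852632) = 3.384303

3.3843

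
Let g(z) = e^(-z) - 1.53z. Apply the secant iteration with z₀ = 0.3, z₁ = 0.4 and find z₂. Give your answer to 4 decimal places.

0.4261

g(0.3) = 0.281818, g(0.4) = 0.058320
z₂ = 0.400000 − 0.058320·(0.400000 − 0.300000) / (0.058320 − 0.281818) = 0.400000 − (0.005832)/(-0.223498) = 0.426094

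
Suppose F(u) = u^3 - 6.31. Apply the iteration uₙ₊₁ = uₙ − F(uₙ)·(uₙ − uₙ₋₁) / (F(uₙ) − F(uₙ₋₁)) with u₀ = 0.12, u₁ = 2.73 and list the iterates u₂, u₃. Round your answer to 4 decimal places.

0.9293, 1.4367

F(0.12) = -6.308272, F(2.73) = 14.036417
u₂ = 2.730000 − 14.036417·(2.730000 − 0.120000) / (14.036417 − (-6.308272)) = 2.730000 − (36.635048)/(20.344689) = 0.929282
F(0.929282) = -5.507505
u₃ = 0.929282 − (-5.507505)·(0.929282 − 2.730000) / (-5.507505 − 14.036417) = 0.929282 − (9.917463)/(-19.543922) = 1.436727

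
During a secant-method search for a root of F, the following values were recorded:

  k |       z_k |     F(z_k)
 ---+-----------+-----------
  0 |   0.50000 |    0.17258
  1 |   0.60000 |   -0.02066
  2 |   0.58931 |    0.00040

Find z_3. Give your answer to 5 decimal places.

0.58951

z_3 = 0.58931 − 0.00040·(0.58931 − 0.60000) / (0.00040 − (-0.02066))
   = 0.58931 − (-0.0000043)/(0.0210600) = 0.5895130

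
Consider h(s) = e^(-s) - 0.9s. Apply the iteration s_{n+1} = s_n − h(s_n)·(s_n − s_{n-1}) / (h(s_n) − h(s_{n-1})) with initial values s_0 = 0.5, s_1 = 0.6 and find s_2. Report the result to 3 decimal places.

0.606

h(0.5) = 0.15653, h(0.6) = 0.00881
s_2 = 0.60000 − 0.00881·(0.60000 − 0.50000) / (0.00881 − 0.15653) = 0.60000 − (0.00088)/(-0.14772) = 0.60597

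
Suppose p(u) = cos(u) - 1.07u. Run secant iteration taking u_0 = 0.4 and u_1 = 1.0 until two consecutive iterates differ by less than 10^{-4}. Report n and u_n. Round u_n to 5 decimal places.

p(0.4) = 0.4930610, p(1.0) = -0.5296977
u_2 = 1.0000000 − (-0.5296977)·(0.6000000)/(-1.0227587) = 0.6892536;  |Δ| = 0.3107464
p(0.6892536) = 0.0342196
u_3 = 0.6892536 − 0.0342196·(-0.3107464)/(0.5639173) = 0.7081103;  |Δ| = 0.0188567
p(0.7081103) = 0.0019143
u_4 = 0.7081103 − 0.0019143·(0.0188567)/(-0.0323053) = 0.7092277;  |Δ| = 0.0011174
p(0.7092277) = -0.0000085
u_5 = 0.7092277 − (-0.0000085)·(0.0011174)/(-0.0019228) = 0.7092227;  |Δ| = 0.0000050
|u_5 − u_4| = 0.0000050 < 10^{-4}

n = 5, u_n = 0.70922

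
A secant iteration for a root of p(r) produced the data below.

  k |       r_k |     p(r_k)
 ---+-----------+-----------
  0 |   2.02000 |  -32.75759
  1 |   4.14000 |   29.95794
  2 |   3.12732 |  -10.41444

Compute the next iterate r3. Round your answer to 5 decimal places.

r3 = 3.12732 − (-10.41444)·(3.12732 − 4.14000) / (-10.41444 − 29.95794)
   = 3.12732 − (10.5464951)/(-40.3723800) = 3.3885505

3.38855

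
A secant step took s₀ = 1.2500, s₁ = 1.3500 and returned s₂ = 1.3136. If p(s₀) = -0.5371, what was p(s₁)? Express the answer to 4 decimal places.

0.3074

The secant line through (1.2500, -0.5371) and (1.3500, p(s₁)) crosses zero at s₂ = 1.3136.
So (1.2500, -0.5371), (1.3500, p(s₁)), (1.3136, 0) are collinear:
p(s₁) = -0.5371 · (1.3500 − 1.3136) / (1.2500 − 1.3136) = -0.5371 · (0.036400)/(-0.063600) = 0.307397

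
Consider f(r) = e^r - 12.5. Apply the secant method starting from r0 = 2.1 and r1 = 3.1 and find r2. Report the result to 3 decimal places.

f(2.1) = -4.33383, f(3.1) = 9.69795
r2 = 3.10000 − 9.69795·(3.10000 − 2.10000) / (9.69795 − (-4.33383)) = 3.10000 − (9.69795)/(14.03178) = 2.40886

2.409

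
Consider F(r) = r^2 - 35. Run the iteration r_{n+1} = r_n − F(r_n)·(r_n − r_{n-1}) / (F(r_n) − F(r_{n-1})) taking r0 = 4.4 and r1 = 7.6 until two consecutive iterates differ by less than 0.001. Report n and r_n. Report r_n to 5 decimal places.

n = 5, r_n = 5.91608

F(4.4) = -15.6400000, F(7.6) = 22.7600000
r2 = 7.6000000 − 22.7600000·(3.2000000)/(38.4000000) = 5.7033333;  |Δ| = 1.8966667
F(5.7033333) = -2.4719889
r3 = 5.7033333 − (-2.4719889)·(-1.8966667)/(-25.2319889) = 5.8891506;  |Δ| = 0.1858173
F(5.8891506) = -0.3179053
r4 = 5.8891506 − (-0.3179053)·(0.1858173)/(2.1540835) = 5.9165740;  |Δ| = 0.0274234
F(5.9165740) = 0.0058478
r5 = 5.9165740 − 0.0058478·(0.0274234)/(0.3237531) = 5.9160787;  |Δ| = 0.0004953
|r5 − r4| = 0.0004953 < 0.001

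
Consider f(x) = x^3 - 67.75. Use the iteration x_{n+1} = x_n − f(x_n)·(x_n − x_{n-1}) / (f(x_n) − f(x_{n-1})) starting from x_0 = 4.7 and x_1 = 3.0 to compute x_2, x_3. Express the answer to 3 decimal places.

3.902, 4.134

f(4.7) = 36.07300, f(3.0) = -40.75000
x_2 = 3.00000 − (-40.75000)·(3.00000 − 4.70000) / (-40.75000 − 36.07300) = 3.00000 − (69.27500)/(-76.82300) = 3.90175
f(3.90175) = -8.35120
x_3 = 3.90175 − (-8.35120)·(3.90175 − 3.00000) / (-8.35120 − (-40.75000)) = 3.90175 − (-7.53067)/(32.39880) = 4.13418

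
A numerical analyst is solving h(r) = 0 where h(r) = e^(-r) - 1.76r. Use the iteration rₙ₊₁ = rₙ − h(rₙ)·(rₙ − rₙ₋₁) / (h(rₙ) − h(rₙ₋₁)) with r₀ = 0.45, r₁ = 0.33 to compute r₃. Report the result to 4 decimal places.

0.3862

h(0.45) = -0.154372, h(0.33) = 0.138124
r₂ = 0.330000 − 0.138124·(0.330000 − 0.450000) / (0.138124 − (-0.154372)) = 0.330000 − (-0.016575)/(0.292496) = 0.386667
h(0.386667) = -0.001217
r₃ = 0.386667 − (-0.001217)·(0.386667 − 0.330000) / (-0.001217 − 0.138124) = 0.386667 − (-0.000069)/(-0.139340) = 0.386172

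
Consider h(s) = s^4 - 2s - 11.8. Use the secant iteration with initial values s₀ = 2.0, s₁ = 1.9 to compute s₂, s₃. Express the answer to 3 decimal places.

1.993, 1.993

h(2.0) = 0.20000, h(1.9) = -2.56790
s₂ = 1.90000 − (-2.56790)·(1.90000 − 2.00000) / (-2.56790 − 0.20000) = 1.90000 − (0.25679)/(-2.76790) = 1.99277
h(1.99277) = -0.01552
s₃ = 1.99277 − (-0.01552)·(1.99277 − 1.90000) / (-0.01552 − (-2.56790)) = 1.99277 − (-0.00144)/(2.55238) = 1.99334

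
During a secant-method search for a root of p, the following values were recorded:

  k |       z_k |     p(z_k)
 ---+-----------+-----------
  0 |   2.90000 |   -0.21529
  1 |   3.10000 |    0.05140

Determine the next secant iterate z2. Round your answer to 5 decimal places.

z2 = 3.10000 − 0.05140·(3.10000 − 2.90000) / (0.05140 − (-0.21529))
   = 3.10000 − (0.0102800)/(0.2666900) = 3.0614534

3.06145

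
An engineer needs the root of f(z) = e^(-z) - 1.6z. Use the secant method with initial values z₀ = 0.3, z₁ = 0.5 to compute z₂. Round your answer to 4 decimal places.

0.4148

f(0.3) = 0.260818, f(0.5) = -0.193469
z₂ = 0.500000 − (-0.193469)·(0.500000 − 0.300000) / (-0.193469 − 0.260818) = 0.500000 − (-0.038694)/(-0.454288) = 0.414825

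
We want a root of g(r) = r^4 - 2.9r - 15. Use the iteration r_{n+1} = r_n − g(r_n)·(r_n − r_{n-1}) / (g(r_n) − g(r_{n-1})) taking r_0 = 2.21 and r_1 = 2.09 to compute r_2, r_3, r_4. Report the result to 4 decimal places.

2.1437, 2.1465, 2.1464

g(2.21) = 2.445433, g(2.09) = -1.980702
r_2 = 2.090000 − (-1.980702)·(2.090000 − 2.210000) / (-1.980702 − 2.445433) = 2.090000 − (0.237684)/(-4.426135) = 2.143700
g(2.143700) = -0.098565
r_3 = 2.143700 − (-0.098565)·(2.143700 − 2.090000) / (-0.098565 − (-1.980702)) = 2.143700 − (-0.005293)/(1.882137) = 2.146512
g(2.146512) = 0.004313
r_4 = 2.146512 − 0.004313·(2.146512 − 2.143700) / (0.004313 − (-0.098565)) = 2.146512 − (0.000012)/(0.102878) = 2.146395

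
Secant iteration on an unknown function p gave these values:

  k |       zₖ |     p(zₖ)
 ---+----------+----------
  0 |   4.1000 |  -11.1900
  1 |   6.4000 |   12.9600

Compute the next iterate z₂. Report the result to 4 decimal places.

z₂ = 6.4000 − 12.9600·(6.4000 − 4.1000) / (12.9600 − (-11.1900))
   = 6.4000 − (29.808000)/(24.150000) = 5.165714

5.1657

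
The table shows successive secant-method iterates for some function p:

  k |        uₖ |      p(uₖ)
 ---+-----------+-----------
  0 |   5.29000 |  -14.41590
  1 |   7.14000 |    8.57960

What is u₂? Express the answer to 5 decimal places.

6.44977

u₂ = 7.14000 − 8.57960·(7.14000 − 5.29000) / (8.57960 − (-14.41590))
   = 7.14000 − (15.8722600)/(22.9955000) = 6.4497667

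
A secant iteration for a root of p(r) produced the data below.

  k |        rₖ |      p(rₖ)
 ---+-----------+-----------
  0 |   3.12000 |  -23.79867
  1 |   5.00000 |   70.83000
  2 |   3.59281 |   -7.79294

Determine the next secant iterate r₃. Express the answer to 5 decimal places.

3.73229

r₃ = 3.59281 − (-7.79294)·(3.59281 − 5.00000) / (-7.79294 − 70.83000)
   = 3.59281 − (10.9661472)/(-78.6229400) = 3.7322877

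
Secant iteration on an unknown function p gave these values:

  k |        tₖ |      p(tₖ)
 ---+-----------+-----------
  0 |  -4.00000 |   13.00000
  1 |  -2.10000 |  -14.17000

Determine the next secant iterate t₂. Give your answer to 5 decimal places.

t₂ = -2.10000 − (-14.17000)·(-2.10000 − (-4.00000)) / (-14.17000 − 13.00000)
   = -2.10000 − (-26.9230000)/(-27.1700000) = -3.0909091

-3.09091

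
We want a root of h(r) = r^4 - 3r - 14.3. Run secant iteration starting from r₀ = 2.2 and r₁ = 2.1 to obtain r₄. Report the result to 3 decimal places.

2.133

h(2.2) = 2.52560, h(2.1) = -1.15190
r₂ = 2.10000 − (-1.15190)·(2.10000 − 2.20000) / (-1.15190 − 2.52560) = 2.10000 − (0.11519)/(-3.67750) = 2.13132
h(2.13132) = -0.05932
r₃ = 2.13132 − (-0.05932)·(2.13132 − 2.10000) / (-0.05932 − (-1.15190)) = 2.13132 − (-0.00186)/(1.09258) = 2.13302
h(2.13302) = 0.00152
r₄ = 2.13302 − 0.00152·(2.13302 − 2.13132) / (0.00152 − (-0.05932)) = 2.13302 − (0.00000)/(0.06084) = 2.13298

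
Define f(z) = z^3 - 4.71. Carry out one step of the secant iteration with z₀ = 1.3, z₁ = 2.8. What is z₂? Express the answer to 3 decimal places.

f(1.3) = -2.51300, f(2.8) = 17.24200
z₂ = 2.80000 − 17.24200·(2.80000 − 1.30000) / (17.24200 − (-2.51300)) = 2.80000 − (25.86300)/(19.75500) = 1.49081

1.491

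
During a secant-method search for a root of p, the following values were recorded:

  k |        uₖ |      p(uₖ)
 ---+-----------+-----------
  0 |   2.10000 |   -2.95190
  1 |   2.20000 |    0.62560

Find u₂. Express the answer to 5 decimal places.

2.18251

u₂ = 2.20000 − 0.62560·(2.20000 − 2.10000) / (0.62560 − (-2.95190))
   = 2.20000 − (0.0625600)/(3.5775000) = 2.1825129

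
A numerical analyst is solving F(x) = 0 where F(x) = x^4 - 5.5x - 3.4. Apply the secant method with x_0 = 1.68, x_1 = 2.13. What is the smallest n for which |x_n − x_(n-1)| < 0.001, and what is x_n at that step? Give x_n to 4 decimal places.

n = 5, x_n = 1.9360

F(1.68) = -4.674058, F(2.13) = 5.468462
x_2 = 2.130000 − 5.468462·(0.450000)/(10.142520) = 1.887377;  |Δ| = 0.242623
F(1.887377) = -1.091360
x_3 = 1.887377 − (-1.091360)·(-0.242623)/(-6.559822) = 1.927742;  |Δ| = 0.040365
F(1.927742) = -0.192510
x_4 = 1.927742 − (-0.192510)·(0.040365)/(0.898850) = 1.936388;  |Δ| = 0.008645
F(1.936388) = 0.009344
x_5 = 1.936388 − 0.009344·(0.008645)/(0.201855) = 1.935987;  |Δ| = 0.000400
|x_5 − x_4| = 0.000400 < 0.001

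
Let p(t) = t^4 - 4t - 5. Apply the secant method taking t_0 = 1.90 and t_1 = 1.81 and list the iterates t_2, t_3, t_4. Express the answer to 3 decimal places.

1.880, 1.881, 1.881

p(1.90) = 0.43210, p(1.81) = -1.50717
t_2 = 1.81000 − (-1.50717)·(1.81000 − 1.90000) / (-1.50717 − 0.43210) = 1.81000 − (0.13565)/(-1.93927) = 1.87995
p(1.87995) = -0.02922
t_3 = 1.87995 − (-0.02922)·(1.87995 − 1.81000) / (-0.02922 − (-1.50717)) = 1.87995 − (-0.00204)/(1.47795) = 1.88133
p(1.88133) = 0.00204
t_4 = 1.88133 − 0.00204·(1.88133 − 1.87995) / (0.00204 − (-0.02922)) = 1.88133 − (0.00000)/(0.03126) = 1.88124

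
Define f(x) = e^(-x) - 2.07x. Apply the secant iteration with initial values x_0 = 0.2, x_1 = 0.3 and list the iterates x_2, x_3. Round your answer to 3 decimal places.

f(0.2) = 0.40473, f(0.3) = 0.11982
x_2 = 0.30000 − 0.11982·(0.30000 − 0.20000) / (0.11982 − 0.40473) = 0.30000 − (0.01198)/(-0.28491) = 0.34205
f(0.34205) = 0.00226
x_3 = 0.34205 − 0.00226·(0.34205 − 0.30000) / (0.00226 − 0.11982) = 0.34205 − (0.00009)/(-0.11756) = 0.34286

0.342, 0.343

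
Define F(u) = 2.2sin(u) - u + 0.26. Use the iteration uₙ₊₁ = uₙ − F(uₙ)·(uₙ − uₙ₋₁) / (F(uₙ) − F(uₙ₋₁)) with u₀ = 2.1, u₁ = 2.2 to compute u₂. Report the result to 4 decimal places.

2.1268

F(2.1) = 0.059061, F(2.2) = -0.161308
u₂ = 2.200000 − (-0.161308)·(2.200000 − 2.100000) / (-0.161308 − 0.059061) = 2.200000 − (-0.016131)/(-0.220369) = 2.126801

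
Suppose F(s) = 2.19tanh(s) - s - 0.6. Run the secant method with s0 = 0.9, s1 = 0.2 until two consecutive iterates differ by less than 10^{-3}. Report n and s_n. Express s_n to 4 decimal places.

F(0.9) = 0.068692, F(0.2) = -0.367748
s2 = 0.200000 − (-0.367748)·(-0.700000)/(-0.436440) = 0.789825;  |Δ| = 0.589825
F(0.789825) = 0.051874
s3 = 0.789825 − 0.051874·(0.589825)/(0.419622) = 0.716911;  |Δ| = 0.072914
F(0.716911) = 0.029922
s4 = 0.716911 − 0.029922·(-0.072914)/(-0.021952) = 0.617522;  |Δ| = 0.099389
F(0.617522) = -0.014335
s5 = 0.617522 − (-0.014335)·(-0.099389)/(-0.044257) = 0.649715;  |Δ| = 0.032192
F(0.649715) = 0.001822
s6 = 0.649715 − 0.001822·(0.032192)/(0.016157) = 0.646085;  |Δ| = 0.003630
F(0.646085) = 0.000087
s7 = 0.646085 − 0.000087·(-0.003630)/(-0.001735) = 0.645902;  |Δ| = 0.000183
|s7 − s6| = 0.000183 < 10^{-3}

n = 7, s_n = 0.6459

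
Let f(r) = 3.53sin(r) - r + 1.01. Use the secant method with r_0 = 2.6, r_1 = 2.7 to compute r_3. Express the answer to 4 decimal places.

2.6564

f(2.6) = 0.229720, f(2.7) = -0.181349
r_2 = 2.700000 − (-0.181349)·(2.700000 − 2.600000) / (-0.181349 − 0.229720) = 2.700000 − (-0.018135)/(-0.411069) = 2.655884
f(2.655884) = 0.002046
r_3 = 2.655884 − 0.002046·(2.655884 − 2.700000) / (0.002046 − (-0.181349)) = 2.655884 − (-0.000090)/(0.183395) = 2.656376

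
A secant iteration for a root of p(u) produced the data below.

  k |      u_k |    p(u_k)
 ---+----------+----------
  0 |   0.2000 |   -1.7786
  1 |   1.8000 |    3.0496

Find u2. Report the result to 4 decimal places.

0.7894

u2 = 1.8000 − 3.0496·(1.8000 − 0.2000) / (3.0496 − (-1.7786))
   = 1.8000 − (4.879360)/(4.828200) = 0.789404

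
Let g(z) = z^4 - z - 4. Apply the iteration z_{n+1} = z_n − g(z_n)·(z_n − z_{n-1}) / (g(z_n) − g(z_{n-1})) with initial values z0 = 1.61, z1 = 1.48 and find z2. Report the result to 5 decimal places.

1.52951

g(1.61) = 1.1089824, g(1.48) = -0.6821478
z2 = 1.4800000 − (-0.6821478)·(1.4800000 − 1.6100000) / (-0.6821478 − 1.1089824) = 1.4800000 − (0.0886792)/(-1.7911303) = 1.5295102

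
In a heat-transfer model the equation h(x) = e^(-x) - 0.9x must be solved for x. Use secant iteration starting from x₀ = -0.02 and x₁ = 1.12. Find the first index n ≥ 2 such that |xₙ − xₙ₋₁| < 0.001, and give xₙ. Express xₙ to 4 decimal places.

n = 5, xₙ = 0.6061

h(-0.02) = 1.038201, h(1.12) = -0.681720
x₂ = 1.120000 − (-0.681720)·(1.140000)/(-1.719922) = 0.668142;  |Δ| = 0.451858
h(0.668142) = -0.088667
x₃ = 0.668142 − (-0.088667)·(-0.451858)/(0.593053) = 0.600585;  |Δ| = 0.067557
h(0.600585) = 0.007965
x₄ = 0.600585 − 0.007965·(-0.067557)/(0.096632) = 0.606153;  |Δ| = 0.005568
h(0.606153) = -0.000092
x₅ = 0.606153 − (-0.000092)·(0.005568)/(-0.008057) = 0.606089;  |Δ| = 0.000064
|x₅ − x₄| = 0.000064 < 0.001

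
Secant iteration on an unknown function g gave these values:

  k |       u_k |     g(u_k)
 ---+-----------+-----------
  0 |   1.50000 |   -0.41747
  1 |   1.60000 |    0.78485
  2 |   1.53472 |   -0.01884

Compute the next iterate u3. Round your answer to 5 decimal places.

1.53625

u3 = 1.53472 − (-0.01884)·(1.53472 − 1.60000) / (-0.01884 − 0.78485)
   = 1.53472 − (0.0012299)/(-0.8036900) = 1.5362503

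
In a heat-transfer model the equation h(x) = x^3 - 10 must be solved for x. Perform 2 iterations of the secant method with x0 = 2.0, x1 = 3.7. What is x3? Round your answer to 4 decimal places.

2.1188

h(2.0) = -2.000000, h(3.7) = 40.653000
x2 = 3.700000 − 40.653000·(3.700000 − 2.000000) / (40.653000 − (-2.000000)) = 3.700000 − (69.110100)/(42.653000) = 2.079713
h(2.079713) = -1.004812
x3 = 2.079713 − (-1.004812)·(2.079713 − 3.700000) / (-1.004812 − 40.653000) = 2.079713 − (1.628084)/(-41.657812) = 2.118795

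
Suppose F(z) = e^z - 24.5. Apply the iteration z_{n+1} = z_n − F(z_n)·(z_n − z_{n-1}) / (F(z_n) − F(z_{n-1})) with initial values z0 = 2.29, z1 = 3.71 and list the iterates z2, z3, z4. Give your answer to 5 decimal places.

2.96038, 3.14109, 3.20588

F(2.29) = -14.6250623, F(3.71) = 16.3538065
z2 = 3.7100000 − 16.3538065·(3.7100000 − 2.2900000) / (16.3538065 − (-14.6250623)) = 3.7100000 − (23.2224053)/(30.9788688) = 2.9603792
F(2.9603792) = -5.1947096
z3 = 2.9603792 − (-5.1947096)·(2.9603792 − 3.7100000) / (-5.1947096 − 16.3538065) = 2.9603792 − (3.8940625)/(-21.5485161) = 3.1410906
F(3.1410906) = -1.3709230
z4 = 3.1410906 − (-1.3709230)·(3.1410906 − 2.9603792) / (-1.3709230 − (-5.1947096)) = 3.1410906 − (-0.2477414)/(3.8237866) = 3.2058801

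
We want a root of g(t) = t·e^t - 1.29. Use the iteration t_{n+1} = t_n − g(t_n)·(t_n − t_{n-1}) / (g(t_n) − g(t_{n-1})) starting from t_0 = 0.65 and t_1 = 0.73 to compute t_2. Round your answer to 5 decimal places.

g(0.65) = -0.0448985, g(0.73) = 0.2248088
t_2 = 0.7300000 − 0.2248088·(0.7300000 − 0.6500000) / (0.2248088 − (-0.0448985)) = 0.7300000 − (0.0179847)/(0.2697073) = 0.6633177

0.66332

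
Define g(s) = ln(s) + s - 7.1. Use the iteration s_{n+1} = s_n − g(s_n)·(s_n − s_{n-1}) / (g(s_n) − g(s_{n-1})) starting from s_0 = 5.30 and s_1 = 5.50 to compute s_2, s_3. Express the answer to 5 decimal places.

g(5.30) = -0.1322932, g(5.50) = 0.1047481
s_2 = 5.5000000 − 0.1047481·(5.5000000 − 5.3000000) / (0.1047481 − (-0.1322932)) = 5.5000000 − (0.0209496)/(0.2370413) = 5.4116204
g(5.4116204) = 0.0001689
s_3 = 5.4116204 − 0.0001689·(5.4116204 − 5.5000000) / (0.0001689 − 0.1047481) = 5.4116204 − (-0.0000149)/(-0.1045792) = 5.4114776

5.41162, 5.41148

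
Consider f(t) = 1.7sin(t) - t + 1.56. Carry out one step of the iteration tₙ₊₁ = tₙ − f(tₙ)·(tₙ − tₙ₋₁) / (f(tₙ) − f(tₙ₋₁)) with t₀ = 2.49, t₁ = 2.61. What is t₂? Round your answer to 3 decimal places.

f(2.49) = 0.10097, f(2.61) = -0.18826
t₂ = 2.61000 − (-0.18826)·(2.61000 − 2.49000) / (-0.18826 − 0.10097) = 2.61000 − (-0.02259)/(-0.28923) = 2.53189

2.532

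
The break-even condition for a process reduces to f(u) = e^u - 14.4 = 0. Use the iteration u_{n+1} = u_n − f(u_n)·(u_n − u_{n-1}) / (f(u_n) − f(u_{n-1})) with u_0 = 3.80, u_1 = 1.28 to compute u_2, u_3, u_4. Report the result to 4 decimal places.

f(3.80) = 30.301184, f(1.28) = -10.803360
u_2 = 1.280000 − (-10.803360)·(1.280000 − 3.800000) / (-10.803360 − 30.301184) = 1.280000 − (27.224468)/(-41.104545) = 1.942323
f(1.942323) = -7.425068
u_3 = 1.942323 − (-7.425068)·(1.942323 − 1.280000) / (-7.425068 − (-10.803360)) = 1.942323 − (-4.917790)/(3.378292) = 3.398026
f(3.398026) = 15.504997
u_4 = 3.398026 − 15.504997·(3.398026 − 1.942323) / (15.504997 − (-7.425068)) = 3.398026 − (22.570670)/(22.930065) = 2.413699

1.9423, 3.3980, 2.4137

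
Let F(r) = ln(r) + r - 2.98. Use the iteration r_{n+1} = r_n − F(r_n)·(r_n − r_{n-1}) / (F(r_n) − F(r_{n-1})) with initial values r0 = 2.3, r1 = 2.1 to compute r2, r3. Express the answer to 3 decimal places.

F(2.3) = 0.15291, F(2.1) = -0.13806
r2 = 2.10000 − (-0.13806)·(2.10000 − 2.30000) / (-0.13806 − 0.15291) = 2.10000 − (0.02761)/(-0.29097) = 2.19490
F(2.19490) = 0.00103
r3 = 2.19490 − 0.00103·(2.19490 − 2.10000) / (0.00103 − (-0.13806)) = 2.19490 − (0.00010)/(0.13910) = 2.19419

2.195, 2.194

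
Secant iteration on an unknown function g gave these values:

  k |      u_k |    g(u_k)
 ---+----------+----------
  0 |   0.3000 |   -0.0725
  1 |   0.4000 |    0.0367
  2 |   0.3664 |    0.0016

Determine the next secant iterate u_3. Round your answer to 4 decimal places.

u_3 = 0.3664 − 0.0016·(0.3664 − 0.4000) / (0.0016 − 0.0367)
   = 0.3664 − (-0.000054)/(-0.035100) = 0.364868

0.3649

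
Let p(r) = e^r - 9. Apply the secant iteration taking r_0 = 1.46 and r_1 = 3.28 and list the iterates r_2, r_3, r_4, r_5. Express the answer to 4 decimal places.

p(1.46) = -4.694040, p(3.28) = 17.575773
r_2 = 3.280000 − 17.575773·(3.280000 − 1.460000) / (17.575773 − (-4.694040)) = 3.280000 − (31.987906)/(22.269813) = 1.843620
p(1.843620) = -2.680625
r_3 = 1.843620 − (-2.680625)·(1.843620 − 3.280000) / (-2.680625 − 17.575773) = 1.843620 − (3.850395)/(-20.256397) = 2.033703
p(2.033703) = -1.357664
r_4 = 2.033703 − (-1.357664)·(2.033703 − 1.843620) / (-1.357664 − (-2.680625)) = 2.033703 − (-0.258069)/(1.322960) = 2.228772
p(2.228772) = 0.288457
r_5 = 2.228772 − 0.288457·(2.228772 − 2.033703) / (0.288457 − (-1.357664)) = 2.228772 − (0.056269)/(1.646122) = 2.194590

1.8436, 2.0337, 2.2288, 2.1946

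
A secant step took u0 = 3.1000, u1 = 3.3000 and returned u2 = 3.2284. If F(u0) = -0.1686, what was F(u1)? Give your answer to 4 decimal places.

The secant line through (3.1000, -0.1686) and (3.3000, F(u1)) crosses zero at u2 = 3.2284.
So (3.1000, -0.1686), (3.3000, F(u1)), (3.2284, 0) are collinear:
F(u1) = -0.1686 · (3.3000 − 3.2284) / (3.1000 − 3.2284) = -0.1686 · (0.071600)/(-0.128400) = 0.094017

0.0940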